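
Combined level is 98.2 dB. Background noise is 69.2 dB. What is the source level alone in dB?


Given values:
  L_total = 98.2 dB, L_bg = 69.2 dB
Formula: L_source = 10 * log10(10^(L_total/10) - 10^(L_bg/10))
Convert to linear:
  10^(98.2/10) = 6606934480.076
  10^(69.2/10) = 8317637.711
Difference: 6606934480.076 - 8317637.711 = 6598616842.365
L_source = 10 * log10(6598616842.365) = 98.19

98.19 dB


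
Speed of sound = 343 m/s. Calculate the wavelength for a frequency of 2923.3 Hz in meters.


Given values:
  c = 343 m/s, f = 2923.3 Hz
Formula: lambda = c / f
lambda = 343 / 2923.3
lambda = 0.1173

0.1173 m


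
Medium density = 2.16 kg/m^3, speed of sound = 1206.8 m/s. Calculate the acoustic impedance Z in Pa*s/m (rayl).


Given values:
  rho = 2.16 kg/m^3
  c = 1206.8 m/s
Formula: Z = rho * c
Z = 2.16 * 1206.8
Z = 2606.69

2606.69 rayl


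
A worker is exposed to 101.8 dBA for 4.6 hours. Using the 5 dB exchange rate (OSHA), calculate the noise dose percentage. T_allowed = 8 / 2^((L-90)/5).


Given values:
  L = 101.8 dBA, T = 4.6 hours
Formula: T_allowed = 8 / 2^((L - 90) / 5)
Compute exponent: (101.8 - 90) / 5 = 2.36
Compute 2^(2.36) = 5.133704
T_allowed = 8 / 5.133704 = 1.558329 hours
Dose = (T / T_allowed) * 100
Dose = (4.6 / 1.558329) * 100 = 295.19

295.19 %


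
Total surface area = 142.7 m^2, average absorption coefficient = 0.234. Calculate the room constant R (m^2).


Given values:
  S = 142.7 m^2, alpha = 0.234
Formula: R = S * alpha / (1 - alpha)
Numerator: 142.7 * 0.234 = 33.3918
Denominator: 1 - 0.234 = 0.766
R = 33.3918 / 0.766 = 43.59

43.59 m^2


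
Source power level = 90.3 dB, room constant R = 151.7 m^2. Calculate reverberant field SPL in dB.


Given values:
  Lw = 90.3 dB, R = 151.7 m^2
Formula: SPL = Lw + 10 * log10(4 / R)
Compute 4 / R = 4 / 151.7 = 0.026368
Compute 10 * log10(0.026368) = -15.7892
SPL = 90.3 + (-15.7892) = 74.51

74.51 dB


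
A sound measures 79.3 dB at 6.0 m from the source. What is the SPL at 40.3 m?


Given values:
  SPL1 = 79.3 dB, r1 = 6.0 m, r2 = 40.3 m
Formula: SPL2 = SPL1 - 20 * log10(r2 / r1)
Compute ratio: r2 / r1 = 40.3 / 6.0 = 6.7167
Compute log10: log10(6.7167) = 0.827156
Compute drop: 20 * 0.827156 = 16.5431
SPL2 = 79.3 - 16.5431 = 62.76

62.76 dB


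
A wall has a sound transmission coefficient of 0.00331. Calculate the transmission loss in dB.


Given values:
  tau = 0.00331
Formula: TL = 10 * log10(1 / tau)
Compute 1 / tau = 1 / 0.00331 = 302.1148
Compute log10(302.1148) = 2.480172
TL = 10 * 2.480172 = 24.8

24.8 dB


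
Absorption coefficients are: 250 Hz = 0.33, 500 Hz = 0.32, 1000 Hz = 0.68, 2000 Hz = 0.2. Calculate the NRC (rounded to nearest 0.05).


Given values:
  a_250 = 0.33, a_500 = 0.32
  a_1000 = 0.68, a_2000 = 0.2
Formula: NRC = (a250 + a500 + a1000 + a2000) / 4
Sum = 0.33 + 0.32 + 0.68 + 0.2 = 1.53
NRC = 1.53 / 4 = 0.3825
Rounded to nearest 0.05: 0.4

0.4


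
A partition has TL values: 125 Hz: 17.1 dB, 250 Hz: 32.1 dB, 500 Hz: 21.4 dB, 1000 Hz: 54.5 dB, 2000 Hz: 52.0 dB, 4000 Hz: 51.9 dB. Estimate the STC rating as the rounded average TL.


Given TL values at each frequency:
  125 Hz: 17.1 dB
  250 Hz: 32.1 dB
  500 Hz: 21.4 dB
  1000 Hz: 54.5 dB
  2000 Hz: 52.0 dB
  4000 Hz: 51.9 dB
Formula: STC ~ round(average of TL values)
Sum = 17.1 + 32.1 + 21.4 + 54.5 + 52.0 + 51.9 = 229.0
Average = 229.0 / 6 = 38.17
Rounded: 38

38


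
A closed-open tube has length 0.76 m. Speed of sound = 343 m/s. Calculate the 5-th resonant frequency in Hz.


Given values:
  Tube type: closed-open, L = 0.76 m, c = 343 m/s, n = 5
Formula: f_n = (2n - 1) * c / (4 * L)
Compute 2n - 1 = 2*5 - 1 = 9
Compute 4 * L = 4 * 0.76 = 3.04
f = 9 * 343 / 3.04
f = 1015.46

1015.46 Hz


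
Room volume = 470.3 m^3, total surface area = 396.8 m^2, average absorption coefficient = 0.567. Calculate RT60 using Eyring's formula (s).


Given values:
  V = 470.3 m^3, S = 396.8 m^2, alpha = 0.567
Formula: RT60 = 0.161 * V / (-S * ln(1 - alpha))
Compute ln(1 - 0.567) = ln(0.433) = -0.837018
Denominator: -396.8 * -0.837018 = 332.1287
Numerator: 0.161 * 470.3 = 75.7183
RT60 = 75.7183 / 332.1287 = 0.228

0.228 s


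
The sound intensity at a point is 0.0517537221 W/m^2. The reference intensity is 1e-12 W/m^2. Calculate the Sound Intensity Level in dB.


Given values:
  I = 0.0517537221 W/m^2
  I_ref = 1e-12 W/m^2
Formula: SIL = 10 * log10(I / I_ref)
Compute ratio: I / I_ref = 51753722100
Compute log10: log10(51753722100) = 10.713942
Multiply: SIL = 10 * 10.713942 = 107.14

107.14 dB


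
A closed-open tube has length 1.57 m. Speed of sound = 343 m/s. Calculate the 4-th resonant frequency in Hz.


Given values:
  Tube type: closed-open, L = 1.57 m, c = 343 m/s, n = 4
Formula: f_n = (2n - 1) * c / (4 * L)
Compute 2n - 1 = 2*4 - 1 = 7
Compute 4 * L = 4 * 1.57 = 6.28
f = 7 * 343 / 6.28
f = 382.32

382.32 Hz


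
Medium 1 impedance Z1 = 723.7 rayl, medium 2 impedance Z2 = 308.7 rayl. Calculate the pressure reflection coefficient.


Given values:
  Z1 = 723.7 rayl, Z2 = 308.7 rayl
Formula: R = (Z2 - Z1) / (Z2 + Z1)
Numerator: Z2 - Z1 = 308.7 - 723.7 = -415.0
Denominator: Z2 + Z1 = 308.7 + 723.7 = 1032.4
R = -415.0 / 1032.4 = -0.402

-0.402


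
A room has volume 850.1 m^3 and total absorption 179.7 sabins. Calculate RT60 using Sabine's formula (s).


Given values:
  V = 850.1 m^3
  A = 179.7 sabins
Formula: RT60 = 0.161 * V / A
Numerator: 0.161 * 850.1 = 136.8661
RT60 = 136.8661 / 179.7 = 0.762

0.762 s


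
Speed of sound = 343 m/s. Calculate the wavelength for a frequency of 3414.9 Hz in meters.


Given values:
  c = 343 m/s, f = 3414.9 Hz
Formula: lambda = c / f
lambda = 343 / 3414.9
lambda = 0.1004

0.1004 m


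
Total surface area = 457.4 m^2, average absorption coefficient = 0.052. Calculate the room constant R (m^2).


Given values:
  S = 457.4 m^2, alpha = 0.052
Formula: R = S * alpha / (1 - alpha)
Numerator: 457.4 * 0.052 = 23.7848
Denominator: 1 - 0.052 = 0.948
R = 23.7848 / 0.948 = 25.09

25.09 m^2


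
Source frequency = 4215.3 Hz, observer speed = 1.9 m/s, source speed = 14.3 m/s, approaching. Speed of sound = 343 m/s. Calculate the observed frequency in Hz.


Given values:
  f_s = 4215.3 Hz, v_o = 1.9 m/s, v_s = 14.3 m/s
  Direction: approaching
Formula: f_o = f_s * (c + v_o) / (c - v_s)
Numerator: c + v_o = 343 + 1.9 = 344.9
Denominator: c - v_s = 343 - 14.3 = 328.7
f_o = 4215.3 * 344.9 / 328.7 = 4423.05

4423.05 Hz


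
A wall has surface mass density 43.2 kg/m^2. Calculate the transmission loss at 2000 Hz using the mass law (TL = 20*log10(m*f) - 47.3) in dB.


Given values:
  m = 43.2 kg/m^2, f = 2000 Hz
Formula: TL = 20 * log10(m * f) - 47.3
Compute m * f = 43.2 * 2000 = 86400.0
Compute log10(86400.0) = 4.936514
Compute 20 * 4.936514 = 98.7303
TL = 98.7303 - 47.3 = 51.43

51.43 dB


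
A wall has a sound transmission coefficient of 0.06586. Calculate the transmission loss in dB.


Given values:
  tau = 0.06586
Formula: TL = 10 * log10(1 / tau)
Compute 1 / tau = 1 / 0.06586 = 15.1837
Compute log10(15.1837) = 1.181378
TL = 10 * 1.181378 = 11.81

11.81 dB


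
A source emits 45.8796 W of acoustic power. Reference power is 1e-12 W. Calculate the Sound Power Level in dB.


Given values:
  W = 45.8796 W
  W_ref = 1e-12 W
Formula: SWL = 10 * log10(W / W_ref)
Compute ratio: W / W_ref = 45879600000000
Compute log10: log10(45879600000000) = 13.66162
Multiply: SWL = 10 * 13.66162 = 136.62

136.62 dB


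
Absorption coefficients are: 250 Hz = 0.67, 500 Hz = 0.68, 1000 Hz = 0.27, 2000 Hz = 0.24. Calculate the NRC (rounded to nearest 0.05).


Given values:
  a_250 = 0.67, a_500 = 0.68
  a_1000 = 0.27, a_2000 = 0.24
Formula: NRC = (a250 + a500 + a1000 + a2000) / 4
Sum = 0.67 + 0.68 + 0.27 + 0.24 = 1.86
NRC = 1.86 / 4 = 0.465
Rounded to nearest 0.05: 0.45

0.45


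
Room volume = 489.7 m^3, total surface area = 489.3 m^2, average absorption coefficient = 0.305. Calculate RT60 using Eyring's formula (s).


Given values:
  V = 489.7 m^3, S = 489.3 m^2, alpha = 0.305
Formula: RT60 = 0.161 * V / (-S * ln(1 - alpha))
Compute ln(1 - 0.305) = ln(0.695) = -0.363843
Denominator: -489.3 * -0.363843 = 178.0284
Numerator: 0.161 * 489.7 = 78.8417
RT60 = 78.8417 / 178.0284 = 0.443

0.443 s


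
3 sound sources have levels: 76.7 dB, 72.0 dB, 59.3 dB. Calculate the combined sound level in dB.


Formula: L_total = 10 * log10( sum(10^(Li/10)) )
  Source 1: 10^(76.7/10) = 46773514.1287
  Source 2: 10^(72.0/10) = 15848931.9246
  Source 3: 10^(59.3/10) = 851138.0382
Sum of linear values = 63473584.0915
L_total = 10 * log10(63473584.0915) = 78.03

78.03 dB


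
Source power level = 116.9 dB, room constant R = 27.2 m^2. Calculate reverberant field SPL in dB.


Given values:
  Lw = 116.9 dB, R = 27.2 m^2
Formula: SPL = Lw + 10 * log10(4 / R)
Compute 4 / R = 4 / 27.2 = 0.147059
Compute 10 * log10(0.147059) = -8.3251
SPL = 116.9 + (-8.3251) = 108.57

108.57 dB


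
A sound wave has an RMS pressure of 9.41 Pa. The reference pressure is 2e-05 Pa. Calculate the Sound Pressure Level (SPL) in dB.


Given values:
  p = 9.41 Pa
  p_ref = 2e-05 Pa
Formula: SPL = 20 * log10(p / p_ref)
Compute ratio: p / p_ref = 9.41 / 2e-05 = 470500
Compute log10: log10(470500) = 5.67256
Multiply: SPL = 20 * 5.67256 = 113.45

113.45 dB


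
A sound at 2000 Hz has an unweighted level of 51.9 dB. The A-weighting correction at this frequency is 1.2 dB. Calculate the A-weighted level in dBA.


Given values:
  SPL = 51.9 dB
  A-weighting at 2000 Hz = 1.2 dB
Formula: L_A = SPL + A_weight
L_A = 51.9 + (1.2)
L_A = 53.1

53.1 dBA


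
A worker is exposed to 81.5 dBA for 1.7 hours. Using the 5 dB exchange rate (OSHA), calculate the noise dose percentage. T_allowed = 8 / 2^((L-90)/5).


Given values:
  L = 81.5 dBA, T = 1.7 hours
Formula: T_allowed = 8 / 2^((L - 90) / 5)
Compute exponent: (81.5 - 90) / 5 = -1.7
Compute 2^(-1.7) = 0.307786
T_allowed = 8 / 0.307786 = 25.992085 hours
Dose = (T / T_allowed) * 100
Dose = (1.7 / 25.992085) * 100 = 6.54

6.54 %


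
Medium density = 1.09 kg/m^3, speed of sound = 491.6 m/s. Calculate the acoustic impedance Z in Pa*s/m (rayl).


Given values:
  rho = 1.09 kg/m^3
  c = 491.6 m/s
Formula: Z = rho * c
Z = 1.09 * 491.6
Z = 535.84

535.84 rayl


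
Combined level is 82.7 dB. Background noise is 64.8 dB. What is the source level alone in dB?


Given values:
  L_total = 82.7 dB, L_bg = 64.8 dB
Formula: L_source = 10 * log10(10^(L_total/10) - 10^(L_bg/10))
Convert to linear:
  10^(82.7/10) = 186208713.6663
  10^(64.8/10) = 3019951.7204
Difference: 186208713.6663 - 3019951.7204 = 183188761.9459
L_source = 10 * log10(183188761.9459) = 82.63

82.63 dB


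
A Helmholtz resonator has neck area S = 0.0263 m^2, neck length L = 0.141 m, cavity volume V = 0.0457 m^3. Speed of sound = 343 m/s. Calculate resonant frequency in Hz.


Given values:
  S = 0.0263 m^2, L = 0.141 m, V = 0.0457 m^3, c = 343 m/s
Formula: f = (c / (2*pi)) * sqrt(S / (V * L))
Compute V * L = 0.0457 * 0.141 = 0.0064437
Compute S / (V * L) = 0.0263 / 0.0064437 = 4.0815
Compute sqrt(4.0815) = 2.020272
Compute c / (2*pi) = 343 / 6.283185 = 54.590148
f = 54.590148 * 2.020272 = 110.29

110.29 Hz


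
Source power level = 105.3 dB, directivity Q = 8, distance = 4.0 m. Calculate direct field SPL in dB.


Given values:
  Lw = 105.3 dB, Q = 8, r = 4.0 m
Formula: SPL = Lw + 10 * log10(Q / (4 * pi * r^2))
Compute 4 * pi * r^2 = 4 * pi * 4.0^2 = 201.0619
Compute Q / denom = 8 / 201.0619 = 0.03978874
Compute 10 * log10(0.03978874) = -14.0024
SPL = 105.3 + (-14.0024) = 91.3

91.3 dB


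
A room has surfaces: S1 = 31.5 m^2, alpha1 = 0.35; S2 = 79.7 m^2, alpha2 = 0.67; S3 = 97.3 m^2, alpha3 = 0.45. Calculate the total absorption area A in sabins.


Given surfaces:
  Surface 1: 31.5 * 0.35 = 11.025
  Surface 2: 79.7 * 0.67 = 53.399
  Surface 3: 97.3 * 0.45 = 43.785
Formula: A = sum(Si * alpha_i)
A = 11.025 + 53.399 + 43.785
A = 108.21

108.21 sabins


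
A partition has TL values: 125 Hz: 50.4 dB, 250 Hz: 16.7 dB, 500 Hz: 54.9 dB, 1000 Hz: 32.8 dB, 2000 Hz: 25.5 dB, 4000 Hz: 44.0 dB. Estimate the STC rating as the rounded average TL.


Given TL values at each frequency:
  125 Hz: 50.4 dB
  250 Hz: 16.7 dB
  500 Hz: 54.9 dB
  1000 Hz: 32.8 dB
  2000 Hz: 25.5 dB
  4000 Hz: 44.0 dB
Formula: STC ~ round(average of TL values)
Sum = 50.4 + 16.7 + 54.9 + 32.8 + 25.5 + 44.0 = 224.3
Average = 224.3 / 6 = 37.38
Rounded: 37

37


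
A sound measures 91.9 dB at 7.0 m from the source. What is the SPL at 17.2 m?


Given values:
  SPL1 = 91.9 dB, r1 = 7.0 m, r2 = 17.2 m
Formula: SPL2 = SPL1 - 20 * log10(r2 / r1)
Compute ratio: r2 / r1 = 17.2 / 7.0 = 2.4571
Compute log10: log10(2.4571) = 0.390423
Compute drop: 20 * 0.390423 = 7.8085
SPL2 = 91.9 - 7.8085 = 84.09

84.09 dB


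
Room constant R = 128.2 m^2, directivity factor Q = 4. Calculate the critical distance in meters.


Given values:
  R = 128.2 m^2, Q = 4
Formula: d_c = 0.141 * sqrt(Q * R)
Compute Q * R = 4 * 128.2 = 512.8
Compute sqrt(512.8) = 22.6451
d_c = 0.141 * 22.6451 = 3.193

3.193 m


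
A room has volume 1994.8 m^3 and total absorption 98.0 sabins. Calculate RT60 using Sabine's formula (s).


Given values:
  V = 1994.8 m^3
  A = 98.0 sabins
Formula: RT60 = 0.161 * V / A
Numerator: 0.161 * 1994.8 = 321.1628
RT60 = 321.1628 / 98.0 = 3.277

3.277 s


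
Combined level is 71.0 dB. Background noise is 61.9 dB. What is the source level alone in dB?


Given values:
  L_total = 71.0 dB, L_bg = 61.9 dB
Formula: L_source = 10 * log10(10^(L_total/10) - 10^(L_bg/10))
Convert to linear:
  10^(71.0/10) = 12589254.1179
  10^(61.9/10) = 1548816.6189
Difference: 12589254.1179 - 1548816.6189 = 11040437.499
L_source = 10 * log10(11040437.499) = 70.43

70.43 dB


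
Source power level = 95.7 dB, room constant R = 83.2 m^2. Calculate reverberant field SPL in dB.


Given values:
  Lw = 95.7 dB, R = 83.2 m^2
Formula: SPL = Lw + 10 * log10(4 / R)
Compute 4 / R = 4 / 83.2 = 0.048077
Compute 10 * log10(0.048077) = -13.1806
SPL = 95.7 + (-13.1806) = 82.52

82.52 dB


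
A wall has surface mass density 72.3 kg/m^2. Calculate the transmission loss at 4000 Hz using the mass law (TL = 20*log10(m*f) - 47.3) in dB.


Given values:
  m = 72.3 kg/m^2, f = 4000 Hz
Formula: TL = 20 * log10(m * f) - 47.3
Compute m * f = 72.3 * 4000 = 289200.0
Compute log10(289200.0) = 5.461198
Compute 20 * 5.461198 = 109.224
TL = 109.224 - 47.3 = 61.92

61.92 dB


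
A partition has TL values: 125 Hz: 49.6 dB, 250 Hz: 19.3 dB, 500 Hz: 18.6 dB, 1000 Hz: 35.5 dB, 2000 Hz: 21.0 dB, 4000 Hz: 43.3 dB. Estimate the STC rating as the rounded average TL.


Given TL values at each frequency:
  125 Hz: 49.6 dB
  250 Hz: 19.3 dB
  500 Hz: 18.6 dB
  1000 Hz: 35.5 dB
  2000 Hz: 21.0 dB
  4000 Hz: 43.3 dB
Formula: STC ~ round(average of TL values)
Sum = 49.6 + 19.3 + 18.6 + 35.5 + 21.0 + 43.3 = 187.3
Average = 187.3 / 6 = 31.22
Rounded: 31

31


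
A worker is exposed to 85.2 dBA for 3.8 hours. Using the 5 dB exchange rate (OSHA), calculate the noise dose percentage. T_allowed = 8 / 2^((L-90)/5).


Given values:
  L = 85.2 dBA, T = 3.8 hours
Formula: T_allowed = 8 / 2^((L - 90) / 5)
Compute exponent: (85.2 - 90) / 5 = -0.96
Compute 2^(-0.96) = 0.514057
T_allowed = 8 / 0.514057 = 15.562477 hours
Dose = (T / T_allowed) * 100
Dose = (3.8 / 15.562477) * 100 = 24.42

24.42 %


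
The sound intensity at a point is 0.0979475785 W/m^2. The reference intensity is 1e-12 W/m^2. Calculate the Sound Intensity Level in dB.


Given values:
  I = 0.0979475785 W/m^2
  I_ref = 1e-12 W/m^2
Formula: SIL = 10 * log10(I / I_ref)
Compute ratio: I / I_ref = 97947578500
Compute log10: log10(97947578500) = 10.990994
Multiply: SIL = 10 * 10.990994 = 109.91

109.91 dB


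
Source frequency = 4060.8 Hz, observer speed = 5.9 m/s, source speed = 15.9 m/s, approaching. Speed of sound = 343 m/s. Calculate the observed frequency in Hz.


Given values:
  f_s = 4060.8 Hz, v_o = 5.9 m/s, v_s = 15.9 m/s
  Direction: approaching
Formula: f_o = f_s * (c + v_o) / (c - v_s)
Numerator: c + v_o = 343 + 5.9 = 348.9
Denominator: c - v_s = 343 - 15.9 = 327.1
f_o = 4060.8 * 348.9 / 327.1 = 4331.44

4331.44 Hz


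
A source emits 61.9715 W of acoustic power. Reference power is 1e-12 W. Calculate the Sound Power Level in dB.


Given values:
  W = 61.9715 W
  W_ref = 1e-12 W
Formula: SWL = 10 * log10(W / W_ref)
Compute ratio: W / W_ref = 61971500000000
Compute log10: log10(61971500000000) = 13.792192
Multiply: SWL = 10 * 13.792192 = 137.92

137.92 dB


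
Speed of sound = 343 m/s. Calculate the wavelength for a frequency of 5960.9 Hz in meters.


Given values:
  c = 343 m/s, f = 5960.9 Hz
Formula: lambda = c / f
lambda = 343 / 5960.9
lambda = 0.0575

0.0575 m


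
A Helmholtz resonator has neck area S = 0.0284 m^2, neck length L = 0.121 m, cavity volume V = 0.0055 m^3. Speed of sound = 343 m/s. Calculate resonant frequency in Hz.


Given values:
  S = 0.0284 m^2, L = 0.121 m, V = 0.0055 m^3, c = 343 m/s
Formula: f = (c / (2*pi)) * sqrt(S / (V * L))
Compute V * L = 0.0055 * 0.121 = 0.0006655
Compute S / (V * L) = 0.0284 / 0.0006655 = 42.6747
Compute sqrt(42.6747) = 6.532588
Compute c / (2*pi) = 343 / 6.283185 = 54.590148
f = 54.590148 * 6.532588 = 356.61

356.61 Hz


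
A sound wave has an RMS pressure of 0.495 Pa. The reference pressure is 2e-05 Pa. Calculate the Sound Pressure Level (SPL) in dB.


Given values:
  p = 0.495 Pa
  p_ref = 2e-05 Pa
Formula: SPL = 20 * log10(p / p_ref)
Compute ratio: p / p_ref = 0.495 / 2e-05 = 24750
Compute log10: log10(24750) = 4.393575
Multiply: SPL = 20 * 4.393575 = 87.87

87.87 dB


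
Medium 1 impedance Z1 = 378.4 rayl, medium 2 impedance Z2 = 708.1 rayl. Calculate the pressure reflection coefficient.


Given values:
  Z1 = 378.4 rayl, Z2 = 708.1 rayl
Formula: R = (Z2 - Z1) / (Z2 + Z1)
Numerator: Z2 - Z1 = 708.1 - 378.4 = 329.7
Denominator: Z2 + Z1 = 708.1 + 378.4 = 1086.5
R = 329.7 / 1086.5 = 0.3035

0.3035


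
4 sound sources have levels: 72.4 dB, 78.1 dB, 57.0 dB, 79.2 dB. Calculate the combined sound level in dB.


Formula: L_total = 10 * log10( sum(10^(Li/10)) )
  Source 1: 10^(72.4/10) = 17378008.2875
  Source 2: 10^(78.1/10) = 64565422.9035
  Source 3: 10^(57.0/10) = 501187.2336
  Source 4: 10^(79.2/10) = 83176377.1103
Sum of linear values = 165620995.5349
L_total = 10 * log10(165620995.5349) = 82.19

82.19 dB


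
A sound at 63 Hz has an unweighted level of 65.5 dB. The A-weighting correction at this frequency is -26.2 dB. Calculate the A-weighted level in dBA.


Given values:
  SPL = 65.5 dB
  A-weighting at 63 Hz = -26.2 dB
Formula: L_A = SPL + A_weight
L_A = 65.5 + (-26.2)
L_A = 39.3

39.3 dBA


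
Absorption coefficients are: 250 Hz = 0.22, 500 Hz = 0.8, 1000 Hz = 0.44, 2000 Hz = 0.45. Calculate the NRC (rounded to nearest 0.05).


Given values:
  a_250 = 0.22, a_500 = 0.8
  a_1000 = 0.44, a_2000 = 0.45
Formula: NRC = (a250 + a500 + a1000 + a2000) / 4
Sum = 0.22 + 0.8 + 0.44 + 0.45 = 1.91
NRC = 1.91 / 4 = 0.4775
Rounded to nearest 0.05: 0.5

0.5


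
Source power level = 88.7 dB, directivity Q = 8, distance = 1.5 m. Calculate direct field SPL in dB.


Given values:
  Lw = 88.7 dB, Q = 8, r = 1.5 m
Formula: SPL = Lw + 10 * log10(Q / (4 * pi * r^2))
Compute 4 * pi * r^2 = 4 * pi * 1.5^2 = 28.2743
Compute Q / denom = 8 / 28.2743 = 0.28294246
Compute 10 * log10(0.28294246) = -5.483
SPL = 88.7 + (-5.483) = 83.22

83.22 dB


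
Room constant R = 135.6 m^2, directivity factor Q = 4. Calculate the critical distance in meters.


Given values:
  R = 135.6 m^2, Q = 4
Formula: d_c = 0.141 * sqrt(Q * R)
Compute Q * R = 4 * 135.6 = 542.4
Compute sqrt(542.4) = 23.2895
d_c = 0.141 * 23.2895 = 3.284

3.284 m


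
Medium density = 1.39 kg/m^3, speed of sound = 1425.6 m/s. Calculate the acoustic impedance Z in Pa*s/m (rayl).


Given values:
  rho = 1.39 kg/m^3
  c = 1425.6 m/s
Formula: Z = rho * c
Z = 1.39 * 1425.6
Z = 1981.58

1981.58 rayl


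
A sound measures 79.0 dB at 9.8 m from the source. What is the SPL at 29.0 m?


Given values:
  SPL1 = 79.0 dB, r1 = 9.8 m, r2 = 29.0 m
Formula: SPL2 = SPL1 - 20 * log10(r2 / r1)
Compute ratio: r2 / r1 = 29.0 / 9.8 = 2.9592
Compute log10: log10(2.9592) = 0.471174
Compute drop: 20 * 0.471174 = 9.4235
SPL2 = 79.0 - 9.4235 = 69.58

69.58 dB


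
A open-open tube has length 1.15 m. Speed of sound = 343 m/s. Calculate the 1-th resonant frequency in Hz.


Given values:
  Tube type: open-open, L = 1.15 m, c = 343 m/s, n = 1
Formula: f_n = n * c / (2 * L)
Compute 2 * L = 2 * 1.15 = 2.3
f = 1 * 343 / 2.3
f = 149.13

149.13 Hz


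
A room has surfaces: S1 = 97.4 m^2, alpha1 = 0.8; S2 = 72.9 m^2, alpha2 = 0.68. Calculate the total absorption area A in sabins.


Given surfaces:
  Surface 1: 97.4 * 0.8 = 77.92
  Surface 2: 72.9 * 0.68 = 49.572
Formula: A = sum(Si * alpha_i)
A = 77.92 + 49.572
A = 127.49

127.49 sabins


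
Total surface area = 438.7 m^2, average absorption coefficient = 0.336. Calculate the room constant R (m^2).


Given values:
  S = 438.7 m^2, alpha = 0.336
Formula: R = S * alpha / (1 - alpha)
Numerator: 438.7 * 0.336 = 147.4032
Denominator: 1 - 0.336 = 0.664
R = 147.4032 / 0.664 = 221.99

221.99 m^2


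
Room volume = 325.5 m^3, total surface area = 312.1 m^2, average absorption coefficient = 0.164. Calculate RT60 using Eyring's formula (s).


Given values:
  V = 325.5 m^3, S = 312.1 m^2, alpha = 0.164
Formula: RT60 = 0.161 * V / (-S * ln(1 - alpha))
Compute ln(1 - 0.164) = ln(0.836) = -0.179127
Denominator: -312.1 * -0.179127 = 55.9055
Numerator: 0.161 * 325.5 = 52.4055
RT60 = 52.4055 / 55.9055 = 0.937

0.937 s


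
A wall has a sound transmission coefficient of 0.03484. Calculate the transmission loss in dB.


Given values:
  tau = 0.03484
Formula: TL = 10 * log10(1 / tau)
Compute 1 / tau = 1 / 0.03484 = 28.7026
Compute log10(28.7026) = 1.457921
TL = 10 * 1.457921 = 14.58

14.58 dB


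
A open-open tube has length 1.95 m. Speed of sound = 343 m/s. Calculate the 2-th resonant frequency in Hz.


Given values:
  Tube type: open-open, L = 1.95 m, c = 343 m/s, n = 2
Formula: f_n = n * c / (2 * L)
Compute 2 * L = 2 * 1.95 = 3.9
f = 2 * 343 / 3.9
f = 175.9

175.9 Hz


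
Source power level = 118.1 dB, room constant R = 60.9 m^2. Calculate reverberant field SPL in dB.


Given values:
  Lw = 118.1 dB, R = 60.9 m^2
Formula: SPL = Lw + 10 * log10(4 / R)
Compute 4 / R = 4 / 60.9 = 0.065681
Compute 10 * log10(0.065681) = -11.8256
SPL = 118.1 + (-11.8256) = 106.27

106.27 dB


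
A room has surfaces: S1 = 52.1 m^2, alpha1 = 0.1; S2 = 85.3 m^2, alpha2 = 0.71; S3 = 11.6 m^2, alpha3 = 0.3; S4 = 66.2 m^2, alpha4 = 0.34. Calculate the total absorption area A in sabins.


Given surfaces:
  Surface 1: 52.1 * 0.1 = 5.21
  Surface 2: 85.3 * 0.71 = 60.563
  Surface 3: 11.6 * 0.3 = 3.48
  Surface 4: 66.2 * 0.34 = 22.508
Formula: A = sum(Si * alpha_i)
A = 5.21 + 60.563 + 3.48 + 22.508
A = 91.76

91.76 sabins


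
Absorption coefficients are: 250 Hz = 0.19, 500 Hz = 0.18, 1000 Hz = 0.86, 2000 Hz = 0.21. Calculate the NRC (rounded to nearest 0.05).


Given values:
  a_250 = 0.19, a_500 = 0.18
  a_1000 = 0.86, a_2000 = 0.21
Formula: NRC = (a250 + a500 + a1000 + a2000) / 4
Sum = 0.19 + 0.18 + 0.86 + 0.21 = 1.44
NRC = 1.44 / 4 = 0.36
Rounded to nearest 0.05: 0.35

0.35


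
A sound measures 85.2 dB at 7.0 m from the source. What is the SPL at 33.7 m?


Given values:
  SPL1 = 85.2 dB, r1 = 7.0 m, r2 = 33.7 m
Formula: SPL2 = SPL1 - 20 * log10(r2 / r1)
Compute ratio: r2 / r1 = 33.7 / 7.0 = 4.8143
Compute log10: log10(4.8143) = 0.682533
Compute drop: 20 * 0.682533 = 13.6507
SPL2 = 85.2 - 13.6507 = 71.55

71.55 dB


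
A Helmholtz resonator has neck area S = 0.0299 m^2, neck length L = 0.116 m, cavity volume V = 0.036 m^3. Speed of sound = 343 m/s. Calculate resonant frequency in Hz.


Given values:
  S = 0.0299 m^2, L = 0.116 m, V = 0.036 m^3, c = 343 m/s
Formula: f = (c / (2*pi)) * sqrt(S / (V * L))
Compute V * L = 0.036 * 0.116 = 0.004176
Compute S / (V * L) = 0.0299 / 0.004176 = 7.16
Compute sqrt(7.16) = 2.675818
Compute c / (2*pi) = 343 / 6.283185 = 54.590148
f = 54.590148 * 2.675818 = 146.07

146.07 Hz


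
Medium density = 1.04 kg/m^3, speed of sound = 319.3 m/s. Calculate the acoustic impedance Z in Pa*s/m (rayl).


Given values:
  rho = 1.04 kg/m^3
  c = 319.3 m/s
Formula: Z = rho * c
Z = 1.04 * 319.3
Z = 332.07

332.07 rayl


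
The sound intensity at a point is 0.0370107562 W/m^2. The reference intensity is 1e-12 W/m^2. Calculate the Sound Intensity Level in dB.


Given values:
  I = 0.0370107562 W/m^2
  I_ref = 1e-12 W/m^2
Formula: SIL = 10 * log10(I / I_ref)
Compute ratio: I / I_ref = 37010756200
Compute log10: log10(37010756200) = 10.568328
Multiply: SIL = 10 * 10.568328 = 105.68

105.68 dB


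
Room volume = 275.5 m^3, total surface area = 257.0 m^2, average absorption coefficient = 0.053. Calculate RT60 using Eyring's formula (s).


Given values:
  V = 275.5 m^3, S = 257.0 m^2, alpha = 0.053
Formula: RT60 = 0.161 * V / (-S * ln(1 - alpha))
Compute ln(1 - 0.053) = ln(0.947) = -0.054456
Denominator: -257.0 * -0.054456 = 13.9952
Numerator: 0.161 * 275.5 = 44.3555
RT60 = 44.3555 / 13.9952 = 3.169

3.169 s


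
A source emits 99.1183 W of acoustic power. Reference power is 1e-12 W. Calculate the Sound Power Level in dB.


Given values:
  W = 99.1183 W
  W_ref = 1e-12 W
Formula: SWL = 10 * log10(W / W_ref)
Compute ratio: W / W_ref = 99118300000000
Compute log10: log10(99118300000000) = 13.996154
Multiply: SWL = 10 * 13.996154 = 139.96

139.96 dB


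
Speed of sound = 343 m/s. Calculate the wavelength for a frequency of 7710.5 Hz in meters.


Given values:
  c = 343 m/s, f = 7710.5 Hz
Formula: lambda = c / f
lambda = 343 / 7710.5
lambda = 0.0445

0.0445 m


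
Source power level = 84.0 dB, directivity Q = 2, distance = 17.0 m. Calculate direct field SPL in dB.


Given values:
  Lw = 84.0 dB, Q = 2, r = 17.0 m
Formula: SPL = Lw + 10 * log10(Q / (4 * pi * r^2))
Compute 4 * pi * r^2 = 4 * pi * 17.0^2 = 3631.6811
Compute Q / denom = 2 / 3631.6811 = 0.00055071
Compute 10 * log10(0.00055071) = -32.5908
SPL = 84.0 + (-32.5908) = 51.41

51.41 dB


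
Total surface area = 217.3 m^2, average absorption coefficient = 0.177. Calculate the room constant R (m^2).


Given values:
  S = 217.3 m^2, alpha = 0.177
Formula: R = S * alpha / (1 - alpha)
Numerator: 217.3 * 0.177 = 38.4621
Denominator: 1 - 0.177 = 0.823
R = 38.4621 / 0.823 = 46.73

46.73 m^2


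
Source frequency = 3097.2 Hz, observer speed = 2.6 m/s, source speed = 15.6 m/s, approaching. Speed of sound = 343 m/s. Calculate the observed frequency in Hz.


Given values:
  f_s = 3097.2 Hz, v_o = 2.6 m/s, v_s = 15.6 m/s
  Direction: approaching
Formula: f_o = f_s * (c + v_o) / (c - v_s)
Numerator: c + v_o = 343 + 2.6 = 345.6
Denominator: c - v_s = 343 - 15.6 = 327.4
f_o = 3097.2 * 345.6 / 327.4 = 3269.37

3269.37 Hz


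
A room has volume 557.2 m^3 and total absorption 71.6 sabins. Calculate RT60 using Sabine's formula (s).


Given values:
  V = 557.2 m^3
  A = 71.6 sabins
Formula: RT60 = 0.161 * V / A
Numerator: 0.161 * 557.2 = 89.7092
RT60 = 89.7092 / 71.6 = 1.253

1.253 s


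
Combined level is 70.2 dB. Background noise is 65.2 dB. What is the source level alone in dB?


Given values:
  L_total = 70.2 dB, L_bg = 65.2 dB
Formula: L_source = 10 * log10(10^(L_total/10) - 10^(L_bg/10))
Convert to linear:
  10^(70.2/10) = 10471285.4805
  10^(65.2/10) = 3311311.2148
Difference: 10471285.4805 - 3311311.2148 = 7159974.2657
L_source = 10 * log10(7159974.2657) = 68.55

68.55 dB


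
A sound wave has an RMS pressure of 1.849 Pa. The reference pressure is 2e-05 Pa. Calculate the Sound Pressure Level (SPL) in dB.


Given values:
  p = 1.849 Pa
  p_ref = 2e-05 Pa
Formula: SPL = 20 * log10(p / p_ref)
Compute ratio: p / p_ref = 1.849 / 2e-05 = 92450
Compute log10: log10(92450) = 4.965907
Multiply: SPL = 20 * 4.965907 = 99.32

99.32 dB


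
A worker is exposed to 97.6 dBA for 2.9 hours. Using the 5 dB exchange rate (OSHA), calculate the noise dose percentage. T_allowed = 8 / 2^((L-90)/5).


Given values:
  L = 97.6 dBA, T = 2.9 hours
Formula: T_allowed = 8 / 2^((L - 90) / 5)
Compute exponent: (97.6 - 90) / 5 = 1.52
Compute 2^(1.52) = 2.86791
T_allowed = 8 / 2.86791 = 2.789488 hours
Dose = (T / T_allowed) * 100
Dose = (2.9 / 2.789488) * 100 = 103.96

103.96 %


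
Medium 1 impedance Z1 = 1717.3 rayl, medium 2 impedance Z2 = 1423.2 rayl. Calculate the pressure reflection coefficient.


Given values:
  Z1 = 1717.3 rayl, Z2 = 1423.2 rayl
Formula: R = (Z2 - Z1) / (Z2 + Z1)
Numerator: Z2 - Z1 = 1423.2 - 1717.3 = -294.1
Denominator: Z2 + Z1 = 1423.2 + 1717.3 = 3140.5
R = -294.1 / 3140.5 = -0.0936

-0.0936


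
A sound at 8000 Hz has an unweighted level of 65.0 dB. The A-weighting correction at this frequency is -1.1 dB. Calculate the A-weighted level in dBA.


Given values:
  SPL = 65.0 dB
  A-weighting at 8000 Hz = -1.1 dB
Formula: L_A = SPL + A_weight
L_A = 65.0 + (-1.1)
L_A = 63.9

63.9 dBA


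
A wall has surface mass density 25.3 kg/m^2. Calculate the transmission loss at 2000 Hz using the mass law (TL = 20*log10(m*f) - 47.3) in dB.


Given values:
  m = 25.3 kg/m^2, f = 2000 Hz
Formula: TL = 20 * log10(m * f) - 47.3
Compute m * f = 25.3 * 2000 = 50600.0
Compute log10(50600.0) = 4.704151
Compute 20 * 4.704151 = 94.083
TL = 94.083 - 47.3 = 46.78

46.78 dB


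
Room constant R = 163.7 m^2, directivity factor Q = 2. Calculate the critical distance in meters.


Given values:
  R = 163.7 m^2, Q = 2
Formula: d_c = 0.141 * sqrt(Q * R)
Compute Q * R = 2 * 163.7 = 327.4
Compute sqrt(327.4) = 18.0942
d_c = 0.141 * 18.0942 = 2.551

2.551 m


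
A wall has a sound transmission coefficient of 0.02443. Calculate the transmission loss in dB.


Given values:
  tau = 0.02443
Formula: TL = 10 * log10(1 / tau)
Compute 1 / tau = 1 / 0.02443 = 40.9333
Compute log10(40.9333) = 1.612077
TL = 10 * 1.612077 = 16.12

16.12 dB


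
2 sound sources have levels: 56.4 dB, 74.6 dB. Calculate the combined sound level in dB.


Formula: L_total = 10 * log10( sum(10^(Li/10)) )
  Source 1: 10^(56.4/10) = 436515.8322
  Source 2: 10^(74.6/10) = 28840315.0313
Sum of linear values = 29276830.8635
L_total = 10 * log10(29276830.8635) = 74.67

74.67 dB


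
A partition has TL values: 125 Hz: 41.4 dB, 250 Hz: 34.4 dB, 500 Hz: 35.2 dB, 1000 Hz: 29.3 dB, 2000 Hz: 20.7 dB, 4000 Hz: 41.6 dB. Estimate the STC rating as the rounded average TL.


Given TL values at each frequency:
  125 Hz: 41.4 dB
  250 Hz: 34.4 dB
  500 Hz: 35.2 dB
  1000 Hz: 29.3 dB
  2000 Hz: 20.7 dB
  4000 Hz: 41.6 dB
Formula: STC ~ round(average of TL values)
Sum = 41.4 + 34.4 + 35.2 + 29.3 + 20.7 + 41.6 = 202.6
Average = 202.6 / 6 = 33.77
Rounded: 34

34


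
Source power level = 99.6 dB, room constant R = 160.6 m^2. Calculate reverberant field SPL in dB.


Given values:
  Lw = 99.6 dB, R = 160.6 m^2
Formula: SPL = Lw + 10 * log10(4 / R)
Compute 4 / R = 4 / 160.6 = 0.024907
Compute 10 * log10(0.024907) = -16.0368
SPL = 99.6 + (-16.0368) = 83.56

83.56 dB


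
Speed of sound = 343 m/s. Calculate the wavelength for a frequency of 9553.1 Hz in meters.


Given values:
  c = 343 m/s, f = 9553.1 Hz
Formula: lambda = c / f
lambda = 343 / 9553.1
lambda = 0.0359

0.0359 m


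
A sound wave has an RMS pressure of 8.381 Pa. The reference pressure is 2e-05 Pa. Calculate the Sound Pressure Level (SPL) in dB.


Given values:
  p = 8.381 Pa
  p_ref = 2e-05 Pa
Formula: SPL = 20 * log10(p / p_ref)
Compute ratio: p / p_ref = 8.381 / 2e-05 = 419050
Compute log10: log10(419050) = 5.622266
Multiply: SPL = 20 * 5.622266 = 112.45

112.45 dB


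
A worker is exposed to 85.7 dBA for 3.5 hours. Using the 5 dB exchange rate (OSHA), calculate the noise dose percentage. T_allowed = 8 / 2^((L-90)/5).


Given values:
  L = 85.7 dBA, T = 3.5 hours
Formula: T_allowed = 8 / 2^((L - 90) / 5)
Compute exponent: (85.7 - 90) / 5 = -0.86
Compute 2^(-0.86) = 0.550953
T_allowed = 8 / 0.550953 = 14.520295 hours
Dose = (T / T_allowed) * 100
Dose = (3.5 / 14.520295) * 100 = 24.1

24.1 %


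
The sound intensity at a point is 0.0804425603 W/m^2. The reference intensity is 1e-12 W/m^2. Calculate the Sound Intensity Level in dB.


Given values:
  I = 0.0804425603 W/m^2
  I_ref = 1e-12 W/m^2
Formula: SIL = 10 * log10(I / I_ref)
Compute ratio: I / I_ref = 80442560300
Compute log10: log10(80442560300) = 10.905486
Multiply: SIL = 10 * 10.905486 = 109.05

109.05 dB


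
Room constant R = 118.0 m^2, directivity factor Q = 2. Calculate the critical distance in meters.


Given values:
  R = 118.0 m^2, Q = 2
Formula: d_c = 0.141 * sqrt(Q * R)
Compute Q * R = 2 * 118.0 = 236.0
Compute sqrt(236.0) = 15.3623
d_c = 0.141 * 15.3623 = 2.166

2.166 m


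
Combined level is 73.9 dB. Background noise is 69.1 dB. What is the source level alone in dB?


Given values:
  L_total = 73.9 dB, L_bg = 69.1 dB
Formula: L_source = 10 * log10(10^(L_total/10) - 10^(L_bg/10))
Convert to linear:
  10^(73.9/10) = 24547089.1569
  10^(69.1/10) = 8128305.1616
Difference: 24547089.1569 - 8128305.1616 = 16418783.9953
L_source = 10 * log10(16418783.9953) = 72.15

72.15 dB


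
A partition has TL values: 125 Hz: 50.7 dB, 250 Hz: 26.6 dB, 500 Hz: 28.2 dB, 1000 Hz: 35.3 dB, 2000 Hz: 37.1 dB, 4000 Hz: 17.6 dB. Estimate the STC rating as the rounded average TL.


Given TL values at each frequency:
  125 Hz: 50.7 dB
  250 Hz: 26.6 dB
  500 Hz: 28.2 dB
  1000 Hz: 35.3 dB
  2000 Hz: 37.1 dB
  4000 Hz: 17.6 dB
Formula: STC ~ round(average of TL values)
Sum = 50.7 + 26.6 + 28.2 + 35.3 + 37.1 + 17.6 = 195.5
Average = 195.5 / 6 = 32.58
Rounded: 33

33


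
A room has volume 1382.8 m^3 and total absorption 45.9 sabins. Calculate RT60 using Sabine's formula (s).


Given values:
  V = 1382.8 m^3
  A = 45.9 sabins
Formula: RT60 = 0.161 * V / A
Numerator: 0.161 * 1382.8 = 222.6308
RT60 = 222.6308 / 45.9 = 4.85

4.85 s


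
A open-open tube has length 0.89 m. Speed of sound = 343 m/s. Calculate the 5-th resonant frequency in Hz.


Given values:
  Tube type: open-open, L = 0.89 m, c = 343 m/s, n = 5
Formula: f_n = n * c / (2 * L)
Compute 2 * L = 2 * 0.89 = 1.78
f = 5 * 343 / 1.78
f = 963.48

963.48 Hz


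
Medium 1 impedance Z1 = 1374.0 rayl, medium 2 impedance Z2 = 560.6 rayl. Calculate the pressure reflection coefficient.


Given values:
  Z1 = 1374.0 rayl, Z2 = 560.6 rayl
Formula: R = (Z2 - Z1) / (Z2 + Z1)
Numerator: Z2 - Z1 = 560.6 - 1374.0 = -813.4
Denominator: Z2 + Z1 = 560.6 + 1374.0 = 1934.6
R = -813.4 / 1934.6 = -0.4204

-0.4204


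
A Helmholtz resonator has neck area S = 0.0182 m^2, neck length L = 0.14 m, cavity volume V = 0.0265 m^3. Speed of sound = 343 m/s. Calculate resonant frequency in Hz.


Given values:
  S = 0.0182 m^2, L = 0.14 m, V = 0.0265 m^3, c = 343 m/s
Formula: f = (c / (2*pi)) * sqrt(S / (V * L))
Compute V * L = 0.0265 * 0.14 = 0.00371
Compute S / (V * L) = 0.0182 / 0.00371 = 4.9057
Compute sqrt(4.9057) = 2.214881
Compute c / (2*pi) = 343 / 6.283185 = 54.590148
f = 54.590148 * 2.214881 = 120.91

120.91 Hz


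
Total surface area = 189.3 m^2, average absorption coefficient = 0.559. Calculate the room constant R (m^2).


Given values:
  S = 189.3 m^2, alpha = 0.559
Formula: R = S * alpha / (1 - alpha)
Numerator: 189.3 * 0.559 = 105.8187
Denominator: 1 - 0.559 = 0.441
R = 105.8187 / 0.441 = 239.95

239.95 m^2


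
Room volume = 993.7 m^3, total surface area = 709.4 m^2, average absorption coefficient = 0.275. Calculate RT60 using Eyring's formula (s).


Given values:
  V = 993.7 m^3, S = 709.4 m^2, alpha = 0.275
Formula: RT60 = 0.161 * V / (-S * ln(1 - alpha))
Compute ln(1 - 0.275) = ln(0.725) = -0.321584
Denominator: -709.4 * -0.321584 = 228.1317
Numerator: 0.161 * 993.7 = 159.9857
RT60 = 159.9857 / 228.1317 = 0.701

0.701 s


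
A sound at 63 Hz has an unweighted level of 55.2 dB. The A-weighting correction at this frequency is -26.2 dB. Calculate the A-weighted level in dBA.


Given values:
  SPL = 55.2 dB
  A-weighting at 63 Hz = -26.2 dB
Formula: L_A = SPL + A_weight
L_A = 55.2 + (-26.2)
L_A = 29.0

29.0 dBA


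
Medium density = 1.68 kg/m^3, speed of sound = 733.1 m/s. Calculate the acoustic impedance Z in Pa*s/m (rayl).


Given values:
  rho = 1.68 kg/m^3
  c = 733.1 m/s
Formula: Z = rho * c
Z = 1.68 * 733.1
Z = 1231.61

1231.61 rayl


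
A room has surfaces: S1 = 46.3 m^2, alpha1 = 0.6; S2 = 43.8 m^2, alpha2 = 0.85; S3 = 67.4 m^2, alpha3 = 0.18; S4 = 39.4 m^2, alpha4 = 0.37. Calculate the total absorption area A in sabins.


Given surfaces:
  Surface 1: 46.3 * 0.6 = 27.78
  Surface 2: 43.8 * 0.85 = 37.23
  Surface 3: 67.4 * 0.18 = 12.132
  Surface 4: 39.4 * 0.37 = 14.578
Formula: A = sum(Si * alpha_i)
A = 27.78 + 37.23 + 12.132 + 14.578
A = 91.72

91.72 sabins


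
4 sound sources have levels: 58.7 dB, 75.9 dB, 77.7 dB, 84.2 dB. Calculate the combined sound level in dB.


Formula: L_total = 10 * log10( sum(10^(Li/10)) )
  Source 1: 10^(58.7/10) = 741310.2413
  Source 2: 10^(75.9/10) = 38904514.4994
  Source 3: 10^(77.7/10) = 58884365.5356
  Source 4: 10^(84.2/10) = 263026799.1895
Sum of linear values = 361556989.4658
L_total = 10 * log10(361556989.4658) = 85.58

85.58 dB


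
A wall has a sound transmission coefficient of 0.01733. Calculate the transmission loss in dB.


Given values:
  tau = 0.01733
Formula: TL = 10 * log10(1 / tau)
Compute 1 / tau = 1 / 0.01733 = 57.7034
Compute log10(57.7034) = 1.761201
TL = 10 * 1.761201 = 17.61

17.61 dB


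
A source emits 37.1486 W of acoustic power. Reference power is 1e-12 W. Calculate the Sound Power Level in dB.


Given values:
  W = 37.1486 W
  W_ref = 1e-12 W
Formula: SWL = 10 * log10(W / W_ref)
Compute ratio: W / W_ref = 37148600000000
Compute log10: log10(37148600000000) = 13.569942
Multiply: SWL = 10 * 13.569942 = 135.7

135.7 dB


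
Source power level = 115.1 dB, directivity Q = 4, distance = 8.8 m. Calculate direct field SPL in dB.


Given values:
  Lw = 115.1 dB, Q = 4, r = 8.8 m
Formula: SPL = Lw + 10 * log10(Q / (4 * pi * r^2))
Compute 4 * pi * r^2 = 4 * pi * 8.8^2 = 973.1397
Compute Q / denom = 4 / 973.1397 = 0.00411041
Compute 10 * log10(0.00411041) = -23.8611
SPL = 115.1 + (-23.8611) = 91.24

91.24 dB


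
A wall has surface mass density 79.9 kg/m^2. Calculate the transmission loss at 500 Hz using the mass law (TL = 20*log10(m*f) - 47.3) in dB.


Given values:
  m = 79.9 kg/m^2, f = 500 Hz
Formula: TL = 20 * log10(m * f) - 47.3
Compute m * f = 79.9 * 500 = 39950.0
Compute log10(39950.0) = 4.601517
Compute 20 * 4.601517 = 92.0303
TL = 92.0303 - 47.3 = 44.73

44.73 dB


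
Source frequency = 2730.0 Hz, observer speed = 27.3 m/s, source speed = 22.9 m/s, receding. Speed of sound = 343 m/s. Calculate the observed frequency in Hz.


Given values:
  f_s = 2730.0 Hz, v_o = 27.3 m/s, v_s = 22.9 m/s
  Direction: receding
Formula: f_o = f_s * (c - v_o) / (c + v_s)
Numerator: c - v_o = 343 - 27.3 = 315.7
Denominator: c + v_s = 343 + 22.9 = 365.9
f_o = 2730.0 * 315.7 / 365.9 = 2355.46

2355.46 Hz


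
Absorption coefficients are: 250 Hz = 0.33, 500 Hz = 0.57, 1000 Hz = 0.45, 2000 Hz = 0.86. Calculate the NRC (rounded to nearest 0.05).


Given values:
  a_250 = 0.33, a_500 = 0.57
  a_1000 = 0.45, a_2000 = 0.86
Formula: NRC = (a250 + a500 + a1000 + a2000) / 4
Sum = 0.33 + 0.57 + 0.45 + 0.86 = 2.21
NRC = 2.21 / 4 = 0.5525
Rounded to nearest 0.05: 0.55

0.55


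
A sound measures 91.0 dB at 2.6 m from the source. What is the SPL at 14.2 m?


Given values:
  SPL1 = 91.0 dB, r1 = 2.6 m, r2 = 14.2 m
Formula: SPL2 = SPL1 - 20 * log10(r2 / r1)
Compute ratio: r2 / r1 = 14.2 / 2.6 = 5.4615
Compute log10: log10(5.4615) = 0.737312
Compute drop: 20 * 0.737312 = 14.7462
SPL2 = 91.0 - 14.7462 = 76.25

76.25 dB


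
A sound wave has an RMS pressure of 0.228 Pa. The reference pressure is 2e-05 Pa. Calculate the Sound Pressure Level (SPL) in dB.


Given values:
  p = 0.228 Pa
  p_ref = 2e-05 Pa
Formula: SPL = 20 * log10(p / p_ref)
Compute ratio: p / p_ref = 0.228 / 2e-05 = 11400
Compute log10: log10(11400) = 4.056905
Multiply: SPL = 20 * 4.056905 = 81.14

81.14 dB
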